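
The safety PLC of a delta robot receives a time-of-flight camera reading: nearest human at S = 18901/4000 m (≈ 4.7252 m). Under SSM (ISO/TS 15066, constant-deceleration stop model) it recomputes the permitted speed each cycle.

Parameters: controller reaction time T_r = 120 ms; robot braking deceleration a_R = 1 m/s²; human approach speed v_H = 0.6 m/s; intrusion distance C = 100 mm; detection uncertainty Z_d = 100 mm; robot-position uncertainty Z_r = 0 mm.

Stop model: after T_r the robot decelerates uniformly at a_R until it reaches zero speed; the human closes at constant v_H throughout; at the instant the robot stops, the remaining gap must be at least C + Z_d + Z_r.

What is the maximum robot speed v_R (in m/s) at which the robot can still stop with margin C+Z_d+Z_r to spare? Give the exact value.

at the boundary: (1/2)·v² + (18/25)·v + (-17813/4000) = 0
  disc = (18/25)² − 4·(1/2)·(-17813/4000) = 94249/10000 ; √disc = 307/100
  v_R = (−(18/25) + 307/100) / (2·(1/2)) = 47/20 m/s
check:
stop time T_s = (47/20)/1 = 2.3500 s
reaction-phase robot travel = 2.3500·0.1200 = 0.2820 m
robot covers 2.3500·2.3500 − ½·1.0000·2.3500² = 2.7612 m while stopping
human closes 0.6000·2.4700 = 1.4820 m
residual clearance needed = 0.1000+0.1000+0.0000 = 0.2000 m
sum ≈ 0.2820+2.7612+1.4820+0.2000 ≈ 4.7252 m = S ✓

v_R_max = 47/20 m/s = 2.3500 m/s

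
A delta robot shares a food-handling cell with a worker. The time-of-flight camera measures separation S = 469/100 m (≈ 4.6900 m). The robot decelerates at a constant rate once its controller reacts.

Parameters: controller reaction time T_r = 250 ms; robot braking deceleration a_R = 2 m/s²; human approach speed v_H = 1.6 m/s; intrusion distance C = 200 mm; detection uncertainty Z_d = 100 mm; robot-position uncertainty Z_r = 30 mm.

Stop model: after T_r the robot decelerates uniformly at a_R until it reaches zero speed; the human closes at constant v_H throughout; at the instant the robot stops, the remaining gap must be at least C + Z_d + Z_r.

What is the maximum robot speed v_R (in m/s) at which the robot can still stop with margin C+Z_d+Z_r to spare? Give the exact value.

v_R_max = 12/5 m/s = 2.4000 m/s

collect terms ⇒ (1/4)·v_R² + (21/20)·v_R + (-99/25) = 0
  disc = (21/20)² − 4·(1/4)·(-99/25) = 81/16 ; √disc = 9/4
  v_R = (−(21/20) + 9/4) / (2·(1/4)) = 12/5 m/s
check:
braking lasts T_s = (12/5)/2 = 1.2000 s
reaction-phase robot travel = 2.4000·0.2500 = 0.6000 m
robot under decel: 2.4000²/(2·2.0000) = 1.4400 m
human over T_r+T_s: 1.6000·(0.2500+1.2000) = 2.3200 m
margins: 0.2000+0.1000+0.0300 = 0.3300 m
sum ≈ 0.6000+1.4400+2.3200+0.3300 ≈ 4.6900 m = S ✓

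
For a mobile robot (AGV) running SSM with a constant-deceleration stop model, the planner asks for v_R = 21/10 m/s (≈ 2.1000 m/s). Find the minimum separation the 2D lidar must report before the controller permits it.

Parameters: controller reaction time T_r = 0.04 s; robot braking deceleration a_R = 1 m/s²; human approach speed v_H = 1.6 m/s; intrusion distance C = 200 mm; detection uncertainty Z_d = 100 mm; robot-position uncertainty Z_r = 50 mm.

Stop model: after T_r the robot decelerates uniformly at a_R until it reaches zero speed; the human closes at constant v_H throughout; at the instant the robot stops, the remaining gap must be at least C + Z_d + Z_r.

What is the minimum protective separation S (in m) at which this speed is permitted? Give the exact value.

S_min = 6063/1000 m = 6.0630 m

stop time T_s = (21/10)/1 = 2.1000 s
robot covers v_R·T_r = 2.1000·0.0400 = 0.0840 m before braking
robot covers 2.1000·2.1000 − ½·1.0000·2.1000² = 2.2050 m while stopping
person approaches 1.6000·(0.0400+2.1000) = 3.4240 m
C+Z_d+Z_r = 0.2000+0.1000+0.0500 = 0.3500 m
S_min ≈ 0.0840+2.2050+3.4240+0.3500  ⇒  S_min = 6063/1000 m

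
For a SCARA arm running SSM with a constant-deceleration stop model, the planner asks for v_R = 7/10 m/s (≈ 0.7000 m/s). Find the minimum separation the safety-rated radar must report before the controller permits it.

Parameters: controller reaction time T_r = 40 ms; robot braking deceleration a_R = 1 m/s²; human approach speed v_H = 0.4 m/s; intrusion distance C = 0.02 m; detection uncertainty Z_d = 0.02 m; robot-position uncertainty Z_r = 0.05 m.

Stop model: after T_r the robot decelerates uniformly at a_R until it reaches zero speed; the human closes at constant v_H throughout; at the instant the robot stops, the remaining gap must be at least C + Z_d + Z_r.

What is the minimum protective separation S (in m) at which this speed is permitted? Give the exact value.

T_s = v_R/a_R = (7/10)/1 = 0.7000 s
robot in T_r: 0.7000·0.0400 = 0.0280 m
braking distance = 0.7000²/(2·1.0000) = 0.2450 m
human closes 0.4000·0.7400 = 0.2960 m
C+Z_d+Z_r = 0.0200+0.0200+0.0500 = 0.0900 m
S_min ≈ 0.0280+0.2450+0.2960+0.0900  ⇒  S_min = 659/1000 m

S_min = 659/1000 m = 0.6590 m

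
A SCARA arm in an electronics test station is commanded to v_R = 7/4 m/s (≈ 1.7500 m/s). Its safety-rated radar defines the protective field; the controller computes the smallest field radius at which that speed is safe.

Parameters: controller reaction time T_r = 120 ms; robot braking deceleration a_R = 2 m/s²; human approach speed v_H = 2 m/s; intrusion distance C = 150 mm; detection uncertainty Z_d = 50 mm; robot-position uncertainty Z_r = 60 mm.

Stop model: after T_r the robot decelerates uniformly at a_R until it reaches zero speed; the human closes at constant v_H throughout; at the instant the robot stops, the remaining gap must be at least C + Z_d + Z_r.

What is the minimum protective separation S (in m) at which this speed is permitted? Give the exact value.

S_min = 5161/1600 m = 3.2256 m

stop time T_s = (7/4)/2 = 0.8750 s
reaction-phase robot travel = 1.7500·0.1200 = 0.2100 m
robot under decel: 1.7500²/(2·2.0000) = 0.7656 m
human closes 2.0000·0.9950 = 1.9900 m
margins: 0.1500+0.0500+0.0600 = 0.2600 m
S_min ≈ 0.2100+0.7656+1.9900+0.2600  ⇒  S_min = 5161/1600 m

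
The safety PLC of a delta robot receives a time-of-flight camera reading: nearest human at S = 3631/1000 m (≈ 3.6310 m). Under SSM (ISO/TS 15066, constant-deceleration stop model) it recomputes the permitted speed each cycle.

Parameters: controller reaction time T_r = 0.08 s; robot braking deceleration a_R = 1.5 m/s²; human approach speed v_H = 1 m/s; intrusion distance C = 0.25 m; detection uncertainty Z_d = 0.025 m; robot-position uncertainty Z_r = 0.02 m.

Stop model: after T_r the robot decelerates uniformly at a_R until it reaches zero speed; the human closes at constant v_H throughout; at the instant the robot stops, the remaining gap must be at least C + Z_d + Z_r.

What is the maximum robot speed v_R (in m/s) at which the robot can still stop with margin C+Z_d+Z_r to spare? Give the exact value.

v_R_max = 11/5 m/s = 2.2000 m/s

at the boundary: (1/3)·v² + (56/75)·v + (-407/125) = 0
  disc = (56/75)² − 4·(1/3)·(-407/125) = 27556/5625 ; √disc = 166/75
  v_R = (−(56/75) + 166/75) / (2·(1/3)) = 11/5 m/s
check:
braking lasts T_s = (11/5)/(3/2) = 1.4667 s
robot covers v_R·T_r = 2.2000·0.0800 = 0.1760 m before braking
robot under decel: 2.2000²/(2·1.5000) = 1.6133 m
person approaches 1.0000·(0.0800+1.4667) = 1.5467 m
C+Z_d+Z_r = 0.2500+0.0250+0.0200 = 0.2950 m
sum ≈ 0.1760+1.6133+1.5467+0.2950 ≈ 3.6310 m = S ✓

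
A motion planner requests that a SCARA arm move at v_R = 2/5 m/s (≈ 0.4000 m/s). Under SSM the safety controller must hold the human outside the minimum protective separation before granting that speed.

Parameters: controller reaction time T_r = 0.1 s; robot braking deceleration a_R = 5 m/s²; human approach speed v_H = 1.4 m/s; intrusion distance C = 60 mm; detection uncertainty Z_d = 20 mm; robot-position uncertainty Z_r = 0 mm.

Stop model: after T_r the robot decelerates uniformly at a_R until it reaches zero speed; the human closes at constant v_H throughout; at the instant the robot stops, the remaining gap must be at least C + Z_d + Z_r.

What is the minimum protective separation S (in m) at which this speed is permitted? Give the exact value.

braking lasts T_s = (2/5)/5 = 0.0800 s
robot covers v_R·T_r = 0.4000·0.1000 = 0.0400 m before braking
robot covers 0.4000·0.0800 − ½·5.0000·0.0800² = 0.0160 m while stopping
person approaches 1.4000·(0.1000+0.0800) = 0.2520 m
residual clearance needed = 0.0600+0.0200+0.0000 = 0.0800 m
S_min ≈ 0.0400+0.0160+0.2520+0.0800  ⇒  S_min = 97/250 m

S_min = 97/250 m = 0.3880 m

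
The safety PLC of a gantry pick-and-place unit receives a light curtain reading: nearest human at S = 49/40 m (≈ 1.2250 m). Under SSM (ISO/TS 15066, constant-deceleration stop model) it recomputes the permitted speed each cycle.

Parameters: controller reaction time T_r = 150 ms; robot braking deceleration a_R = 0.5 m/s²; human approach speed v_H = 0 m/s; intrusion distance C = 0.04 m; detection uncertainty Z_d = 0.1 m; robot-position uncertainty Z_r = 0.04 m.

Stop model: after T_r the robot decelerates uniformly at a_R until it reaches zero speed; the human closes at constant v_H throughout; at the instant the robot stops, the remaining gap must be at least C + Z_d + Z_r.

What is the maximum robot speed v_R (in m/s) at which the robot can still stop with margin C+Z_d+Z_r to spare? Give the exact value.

v_R_max = 19/20 m/s = 0.9500 m/s

collect terms ⇒ (1)·v_R² + (3/20)·v_R + (-209/200) = 0
  disc = (3/20)² − 4·(1)·(-209/200) = 1681/400 ; √disc = 41/20
  v_R = (−(3/20) + 41/20) / (2·(1)) = 19/20 m/s
check:
braking lasts T_s = (19/20)/(1/2) = 1.9000 s
robot covers v_R·T_r = 0.9500·0.1500 = 0.1425 m before braking
robot covers 0.9500·1.9000 − ½·0.5000·1.9000² = 0.9025 m while stopping
human over T_r+T_s: 0.0000·(0.1500+1.9000) = 0.0000 m
residual clearance needed = 0.0400+0.1000+0.0400 = 0.1800 m
sum ≈ 0.1425+0.9025+0.0000+0.1800 ≈ 1.2250 m = S ✓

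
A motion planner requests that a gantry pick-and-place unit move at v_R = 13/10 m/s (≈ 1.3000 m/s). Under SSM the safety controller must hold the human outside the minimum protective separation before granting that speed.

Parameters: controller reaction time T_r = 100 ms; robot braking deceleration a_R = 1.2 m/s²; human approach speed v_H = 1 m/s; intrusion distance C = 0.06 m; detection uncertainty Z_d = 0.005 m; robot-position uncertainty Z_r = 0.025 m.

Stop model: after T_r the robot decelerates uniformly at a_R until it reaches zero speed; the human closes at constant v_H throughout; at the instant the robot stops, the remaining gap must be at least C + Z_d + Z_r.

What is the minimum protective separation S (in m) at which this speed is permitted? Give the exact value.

S_min = 843/400 m = 2.1075 m

braking lasts T_s = (13/10)/(6/5) = 1.0833 s
robot in T_r: 1.3000·0.1000 = 0.1300 m
robot covers 1.3000·1.0833 − ½·1.2000·1.0833² = 0.7042 m while stopping
human over T_r+T_s: 1.0000·(0.1000+1.0833) = 1.1833 m
margins: 0.0600+0.0050+0.0250 = 0.0900 m
S_min ≈ 0.1300+0.7042+1.1833+0.0900  ⇒  S_min = 843/400 m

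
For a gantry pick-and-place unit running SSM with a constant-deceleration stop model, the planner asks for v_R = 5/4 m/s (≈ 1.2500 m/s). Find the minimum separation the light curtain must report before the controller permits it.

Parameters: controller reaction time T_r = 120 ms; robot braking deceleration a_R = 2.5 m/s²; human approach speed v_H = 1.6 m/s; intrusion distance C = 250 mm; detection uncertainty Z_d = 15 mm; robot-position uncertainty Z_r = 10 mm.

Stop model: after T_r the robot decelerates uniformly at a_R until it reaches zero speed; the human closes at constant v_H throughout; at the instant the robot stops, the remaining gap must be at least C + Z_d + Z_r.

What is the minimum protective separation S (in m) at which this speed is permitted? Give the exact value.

S_min = 3459/2000 m = 1.7295 m

stop time T_s = (5/4)/(5/2) = 0.5000 s
reaction-phase robot travel = 1.2500·0.1200 = 0.1500 m
braking distance = 1.2500²/(2·2.5000) = 0.3125 m
human closes 1.6000·0.6200 = 0.9920 m
C+Z_d+Z_r = 0.2500+0.0150+0.0100 = 0.2750 m
S_min ≈ 0.1500+0.3125+0.9920+0.2750  ⇒  S_min = 3459/2000 m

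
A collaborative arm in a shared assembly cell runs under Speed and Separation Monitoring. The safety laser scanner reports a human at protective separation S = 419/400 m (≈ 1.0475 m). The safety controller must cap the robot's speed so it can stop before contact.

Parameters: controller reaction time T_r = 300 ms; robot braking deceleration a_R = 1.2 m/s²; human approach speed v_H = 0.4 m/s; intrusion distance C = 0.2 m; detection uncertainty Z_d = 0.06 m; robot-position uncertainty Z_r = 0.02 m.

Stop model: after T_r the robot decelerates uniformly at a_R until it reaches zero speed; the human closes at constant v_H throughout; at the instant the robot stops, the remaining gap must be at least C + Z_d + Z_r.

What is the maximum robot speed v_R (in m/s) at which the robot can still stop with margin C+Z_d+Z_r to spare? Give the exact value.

at the boundary: (5/12)·v² + (19/30)·v + (-259/400) = 0
  disc = (19/30)² − 4·(5/12)·(-259/400) = 5329/3600 ; √disc = 73/60
  v_R = (−(19/30) + 73/60) / (2·(5/12)) = 7/10 m/s
check:
stop time T_s = (7/10)/(6/5) = 0.5833 s
reaction-phase robot travel = 0.7000·0.3000 = 0.2100 m
braking distance = 0.7000²/(2·1.2000) = 0.2042 m
person approaches 0.4000·(0.3000+0.5833) = 0.3533 m
margins: 0.2000+0.0600+0.0200 = 0.2800 m
sum ≈ 0.2100+0.2042+0.3533+0.2800 ≈ 1.0475 m = S ✓

v_R_max = 7/10 m/s = 0.7000 m/s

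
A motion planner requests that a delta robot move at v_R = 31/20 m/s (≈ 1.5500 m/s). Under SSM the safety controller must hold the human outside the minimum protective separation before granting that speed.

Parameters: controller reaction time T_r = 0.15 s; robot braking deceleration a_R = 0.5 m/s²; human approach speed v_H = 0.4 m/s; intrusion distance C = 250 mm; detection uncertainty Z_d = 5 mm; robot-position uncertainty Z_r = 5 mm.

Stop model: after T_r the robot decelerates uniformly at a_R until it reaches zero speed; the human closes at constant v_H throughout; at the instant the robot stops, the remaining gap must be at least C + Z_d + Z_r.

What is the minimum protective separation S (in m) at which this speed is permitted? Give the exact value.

S_min = 839/200 m = 4.1950 m

stop time T_s = (31/20)/(1/2) = 3.1000 s
reaction-phase robot travel = 1.5500·0.1500 = 0.2325 m
robot covers 1.5500·3.1000 − ½·0.5000·3.1000² = 2.4025 m while stopping
human over T_r+T_s: 0.4000·(0.1500+3.1000) = 1.3000 m
C+Z_d+Z_r = 0.2500+0.0050+0.0050 = 0.2600 m
S_min ≈ 0.2325+2.4025+1.3000+0.2600  ⇒  S_min = 839/200 m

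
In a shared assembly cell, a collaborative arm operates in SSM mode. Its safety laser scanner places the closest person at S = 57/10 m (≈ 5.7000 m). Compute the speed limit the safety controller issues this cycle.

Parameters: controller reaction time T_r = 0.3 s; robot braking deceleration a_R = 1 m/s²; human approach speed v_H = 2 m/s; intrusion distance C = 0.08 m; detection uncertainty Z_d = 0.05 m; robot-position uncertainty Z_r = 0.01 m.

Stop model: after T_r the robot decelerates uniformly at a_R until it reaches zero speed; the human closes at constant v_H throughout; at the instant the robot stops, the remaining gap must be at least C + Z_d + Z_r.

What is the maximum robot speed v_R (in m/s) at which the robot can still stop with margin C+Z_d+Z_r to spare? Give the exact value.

quadratic (1/2)·v² + (23/10)·v + (-124/25) = 0
  disc = (23/10)² − 4·(1/2)·(-124/25) = 1521/100 ; √disc = 39/10
  v_R = (−(23/10) + 39/10) / (2·(1/2)) = 8/5 m/s
check:
T_s = v_R/a_R = (8/5)/1 = 1.6000 s
robot in T_r: 1.6000·0.3000 = 0.4800 m
robot under decel: 1.6000²/(2·1.0000) = 1.2800 m
human over T_r+T_s: 2.0000·(0.3000+1.6000) = 3.8000 m
margins: 0.0800+0.0500+0.0100 = 0.1400 m
sum ≈ 0.4800+1.2800+3.8000+0.1400 ≈ 5.7000 m = S ✓

v_R_max = 8/5 m/s = 1.6000 m/s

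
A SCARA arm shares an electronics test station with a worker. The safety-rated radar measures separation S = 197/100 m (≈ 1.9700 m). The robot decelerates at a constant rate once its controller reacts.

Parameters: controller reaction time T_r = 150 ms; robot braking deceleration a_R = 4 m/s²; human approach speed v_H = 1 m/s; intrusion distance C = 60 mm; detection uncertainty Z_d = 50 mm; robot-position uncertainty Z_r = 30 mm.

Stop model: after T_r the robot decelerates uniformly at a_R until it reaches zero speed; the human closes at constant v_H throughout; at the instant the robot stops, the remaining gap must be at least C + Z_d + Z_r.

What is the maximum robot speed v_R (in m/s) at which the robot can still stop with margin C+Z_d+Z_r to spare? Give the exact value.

v_R_max = 12/5 m/s = 2.4000 m/s

at the boundary: (1/8)·v² + (2/5)·v + (-42/25) = 0
  disc = (2/5)² − 4·(1/8)·(-42/25) = 1 ; √disc = 1
  v_R = (−(2/5) + 1) / (2·(1/8)) = 12/5 m/s
check:
braking lasts T_s = (12/5)/4 = 0.6000 s
reaction-phase robot travel = 2.4000·0.1500 = 0.3600 m
robot covers 2.4000·0.6000 − ½·4.0000·0.6000² = 0.7200 m while stopping
human over T_r+T_s: 1.0000·(0.1500+0.6000) = 0.7500 m
margins: 0.0600+0.0500+0.0300 = 0.1400 m
sum ≈ 0.3600+0.7200+0.7500+0.1400 ≈ 1.9700 m = S ✓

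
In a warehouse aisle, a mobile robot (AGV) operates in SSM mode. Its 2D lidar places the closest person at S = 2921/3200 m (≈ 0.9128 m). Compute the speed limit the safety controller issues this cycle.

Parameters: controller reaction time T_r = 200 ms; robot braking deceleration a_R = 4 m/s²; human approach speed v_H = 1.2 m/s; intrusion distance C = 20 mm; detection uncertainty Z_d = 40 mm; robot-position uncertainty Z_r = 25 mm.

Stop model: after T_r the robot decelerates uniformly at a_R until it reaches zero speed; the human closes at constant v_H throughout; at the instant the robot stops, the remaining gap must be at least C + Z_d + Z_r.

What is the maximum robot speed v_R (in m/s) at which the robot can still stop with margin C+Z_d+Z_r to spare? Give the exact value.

quadratic (1/8)·v² + (1/2)·v + (-1881/3200) = 0
  disc = (1/2)² − 4·(1/8)·(-1881/3200) = 3481/6400 ; √disc = 59/80
  v_R = (−(1/2) + 59/80) / (2·(1/8)) = 19/20 m/s
check:
stop time T_s = (19/20)/4 = 0.2375 s
robot covers v_R·T_r = 0.9500·0.2000 = 0.1900 m before braking
robot covers 0.9500·0.2375 − ½·4.0000·0.2375² = 0.1128 m while stopping
person approaches 1.2000·(0.2000+0.2375) = 0.5250 m
residual clearance needed = 0.0200+0.0400+0.0250 = 0.0850 m
sum ≈ 0.1900+0.1128+0.5250+0.0850 ≈ 0.9128 m = S ✓

v_R_max = 19/20 m/s = 0.9500 m/s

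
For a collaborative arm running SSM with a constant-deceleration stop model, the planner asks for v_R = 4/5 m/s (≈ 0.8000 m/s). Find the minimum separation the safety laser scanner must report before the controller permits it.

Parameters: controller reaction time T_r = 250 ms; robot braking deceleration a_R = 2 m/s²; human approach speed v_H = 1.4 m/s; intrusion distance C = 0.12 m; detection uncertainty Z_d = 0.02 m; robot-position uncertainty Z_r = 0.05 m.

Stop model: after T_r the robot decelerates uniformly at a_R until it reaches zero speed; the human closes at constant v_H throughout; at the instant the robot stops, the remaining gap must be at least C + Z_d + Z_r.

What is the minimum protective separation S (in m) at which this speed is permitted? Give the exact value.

S_min = 73/50 m = 1.4600 m

T_s = v_R/a_R = (4/5)/2 = 0.4000 s
reaction-phase robot travel = 0.8000·0.2500 = 0.2000 m
braking distance = 0.8000²/(2·2.0000) = 0.1600 m
human over T_r+T_s: 1.4000·(0.2500+0.4000) = 0.9100 m
residual clearance needed = 0.1200+0.0200+0.0500 = 0.1900 m
S_min ≈ 0.2000+0.1600+0.9100+0.1900  ⇒  S_min = 73/50 m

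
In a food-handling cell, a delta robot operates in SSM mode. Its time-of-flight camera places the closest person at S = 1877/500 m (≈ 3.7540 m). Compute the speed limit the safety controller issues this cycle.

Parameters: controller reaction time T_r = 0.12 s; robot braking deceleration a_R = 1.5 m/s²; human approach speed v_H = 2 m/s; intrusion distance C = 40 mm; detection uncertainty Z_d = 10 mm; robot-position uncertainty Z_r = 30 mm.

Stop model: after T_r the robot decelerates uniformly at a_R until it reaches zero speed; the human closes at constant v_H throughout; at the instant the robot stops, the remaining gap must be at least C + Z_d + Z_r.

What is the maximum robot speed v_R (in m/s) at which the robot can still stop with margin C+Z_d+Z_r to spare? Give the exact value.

v_R_max = 17/10 m/s = 1.7000 m/s

collect terms ⇒ (1/3)·v_R² + (109/75)·v_R + (-1717/500) = 0
  disc = (109/75)² − 4·(1/3)·(-1717/500) = 37636/5625 ; √disc = 194/75
  v_R = (−(109/75) + 194/75) / (2·(1/3)) = 17/10 m/s
check:
braking lasts T_s = (17/10)/(3/2) = 1.1333 s
robot covers v_R·T_r = 1.7000·0.1200 = 0.2040 m before braking
robot under decel: 1.7000²/(2·1.5000) = 0.9633 m
person approaches 2.0000·(0.1200+1.1333) = 2.5067 m
residual clearance needed = 0.0400+0.0100+0.0300 = 0.0800 m
sum ≈ 0.2040+0.9633+2.5067+0.0800 ≈ 3.7540 m = S ✓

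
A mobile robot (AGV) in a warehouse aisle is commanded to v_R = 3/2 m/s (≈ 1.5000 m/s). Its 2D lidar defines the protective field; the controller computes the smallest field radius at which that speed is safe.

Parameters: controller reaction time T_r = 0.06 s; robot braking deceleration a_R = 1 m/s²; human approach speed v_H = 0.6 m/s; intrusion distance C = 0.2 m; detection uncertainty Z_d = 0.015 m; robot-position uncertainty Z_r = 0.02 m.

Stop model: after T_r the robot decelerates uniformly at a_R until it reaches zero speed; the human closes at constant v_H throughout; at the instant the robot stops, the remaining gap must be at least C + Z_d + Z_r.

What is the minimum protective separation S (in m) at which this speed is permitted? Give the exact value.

stop time T_s = (3/2)/1 = 1.5000 s
robot covers v_R·T_r = 1.5000·0.0600 = 0.0900 m before braking
braking distance = 1.5000²/(2·1.0000) = 1.1250 m
human closes 0.6000·1.5600 = 0.9360 m
C+Z_d+Z_r = 0.2000+0.0150+0.0200 = 0.2350 m
S_min ≈ 0.0900+1.1250+0.9360+0.2350  ⇒  S_min = 1193/500 m

S_min = 1193/500 m = 2.3860 m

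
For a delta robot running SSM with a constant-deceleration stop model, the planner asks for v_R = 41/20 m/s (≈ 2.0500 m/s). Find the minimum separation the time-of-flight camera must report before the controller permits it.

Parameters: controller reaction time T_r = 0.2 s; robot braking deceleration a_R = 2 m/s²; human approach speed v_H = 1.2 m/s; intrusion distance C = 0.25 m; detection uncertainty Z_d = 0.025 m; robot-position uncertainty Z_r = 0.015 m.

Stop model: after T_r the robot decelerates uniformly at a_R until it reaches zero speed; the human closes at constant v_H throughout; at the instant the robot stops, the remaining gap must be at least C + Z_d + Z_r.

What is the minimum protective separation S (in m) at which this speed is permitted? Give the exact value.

braking lasts T_s = (41/20)/2 = 1.0250 s
robot in T_r: 2.0500·0.2000 = 0.4100 m
braking distance = 2.0500²/(2·2.0000) = 1.0506 m
human over T_r+T_s: 1.2000·(0.2000+1.0250) = 1.4700 m
C+Z_d+Z_r = 0.2500+0.0250+0.0150 = 0.2900 m
S_min ≈ 0.4100+1.0506+1.4700+0.2900  ⇒  S_min = 5153/1600 m

S_min = 5153/1600 m = 3.2206 m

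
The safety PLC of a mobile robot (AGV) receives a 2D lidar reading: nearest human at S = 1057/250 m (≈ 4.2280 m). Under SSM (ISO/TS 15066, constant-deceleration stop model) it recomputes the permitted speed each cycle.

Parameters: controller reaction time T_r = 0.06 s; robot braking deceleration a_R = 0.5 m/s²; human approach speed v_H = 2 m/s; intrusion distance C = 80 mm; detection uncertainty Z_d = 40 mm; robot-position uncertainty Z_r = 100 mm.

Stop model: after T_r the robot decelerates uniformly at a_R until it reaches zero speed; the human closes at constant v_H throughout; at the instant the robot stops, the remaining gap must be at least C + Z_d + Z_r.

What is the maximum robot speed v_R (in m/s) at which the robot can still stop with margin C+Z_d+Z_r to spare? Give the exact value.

quadratic (1)·v² + (203/50)·v + (-486/125) = 0
  disc = (203/50)² − 4·(1)·(-486/125) = 80089/2500 ; √disc = 283/50
  v_R = (−(203/50) + 283/50) / (2·(1)) = 4/5 m/s
check:
T_s = v_R/a_R = (4/5)/(1/2) = 1.6000 s
reaction-phase robot travel = 0.8000·0.0600 = 0.0480 m
robot under decel: 0.8000²/(2·0.5000) = 0.6400 m
human over T_r+T_s: 2.0000·(0.0600+1.6000) = 3.3200 m
residual clearance needed = 0.0800+0.0400+0.1000 = 0.2200 m
sum ≈ 0.0480+0.6400+3.3200+0.2200 ≈ 4.2280 m = S ✓

v_R_max = 4/5 m/s = 0.8000 m/s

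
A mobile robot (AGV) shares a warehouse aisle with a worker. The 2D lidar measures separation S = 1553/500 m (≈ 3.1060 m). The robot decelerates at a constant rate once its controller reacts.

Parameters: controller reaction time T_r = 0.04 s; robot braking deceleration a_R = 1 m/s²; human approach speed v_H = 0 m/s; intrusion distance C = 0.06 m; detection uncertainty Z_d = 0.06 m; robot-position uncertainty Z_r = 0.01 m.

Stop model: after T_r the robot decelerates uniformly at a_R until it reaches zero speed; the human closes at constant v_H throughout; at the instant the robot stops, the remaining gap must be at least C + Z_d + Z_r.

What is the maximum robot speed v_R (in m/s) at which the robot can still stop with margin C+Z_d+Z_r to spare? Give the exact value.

collect terms ⇒ (1/2)·v_R² + (1/25)·v_R + (-372/125) = 0
  disc = (1/25)² − 4·(1/2)·(-372/125) = 3721/625 ; √disc = 61/25
  v_R = (−(1/25) + 61/25) / (2·(1/2)) = 12/5 m/s
check:
T_s = v_R/a_R = (12/5)/1 = 2.4000 s
robot in T_r: 2.4000·0.0400 = 0.0960 m
braking distance = 2.4000²/(2·1.0000) = 2.8800 m
human closes 0.0000·2.4400 = 0.0000 m
C+Z_d+Z_r = 0.0600+0.0600+0.0100 = 0.1300 m
sum ≈ 0.0960+2.8800+0.0000+0.1300 ≈ 3.1060 m = S ✓

v_R_max = 12/5 m/s = 2.4000 m/s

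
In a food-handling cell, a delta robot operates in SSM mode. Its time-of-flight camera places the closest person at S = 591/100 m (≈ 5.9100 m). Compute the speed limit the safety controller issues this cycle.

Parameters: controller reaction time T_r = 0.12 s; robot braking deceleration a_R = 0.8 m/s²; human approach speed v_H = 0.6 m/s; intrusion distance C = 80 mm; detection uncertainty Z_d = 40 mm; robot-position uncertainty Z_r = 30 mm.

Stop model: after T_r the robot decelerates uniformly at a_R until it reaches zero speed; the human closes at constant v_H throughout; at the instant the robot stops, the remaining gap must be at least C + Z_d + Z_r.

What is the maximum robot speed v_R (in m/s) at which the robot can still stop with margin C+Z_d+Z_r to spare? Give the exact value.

v_R_max = 12/5 m/s = 2.4000 m/s

collect terms ⇒ (5/8)·v_R² + (87/100)·v_R + (-711/125) = 0
  disc = (87/100)² − 4·(5/8)·(-711/125) = 149769/10000 ; √disc = 387/100
  v_R = (−(87/100) + 387/100) / (2·(5/8)) = 12/5 m/s
check:
T_s = v_R/a_R = (12/5)/(4/5) = 3.0000 s
reaction-phase robot travel = 2.4000·0.1200 = 0.2880 m
braking distance = 2.4000²/(2·0.8000) = 3.6000 m
human closes 0.6000·3.1200 = 1.8720 m
margins: 0.0800+0.0400+0.0300 = 0.1500 m
sum ≈ 0.2880+3.6000+1.8720+0.1500 ≈ 5.9100 m = S ✓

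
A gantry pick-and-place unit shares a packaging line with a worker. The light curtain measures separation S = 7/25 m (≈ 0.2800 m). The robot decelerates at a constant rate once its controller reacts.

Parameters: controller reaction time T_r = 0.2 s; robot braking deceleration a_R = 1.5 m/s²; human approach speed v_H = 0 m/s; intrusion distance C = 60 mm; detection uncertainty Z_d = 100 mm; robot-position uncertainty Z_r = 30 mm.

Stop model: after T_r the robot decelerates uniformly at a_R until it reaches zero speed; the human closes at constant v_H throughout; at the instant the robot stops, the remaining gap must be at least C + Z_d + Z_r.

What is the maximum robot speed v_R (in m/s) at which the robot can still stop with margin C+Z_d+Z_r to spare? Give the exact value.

v_R_max = 3/10 m/s = 0.3000 m/s

at the boundary: (1/3)·v² + (1/5)·v + (-9/100) = 0
  disc = (1/5)² − 4·(1/3)·(-9/100) = 4/25 ; √disc = 2/5
  v_R = (−(1/5) + 2/5) / (2·(1/3)) = 3/10 m/s
check:
braking lasts T_s = (3/10)/(3/2) = 0.2000 s
reaction-phase robot travel = 0.3000·0.2000 = 0.0600 m
braking distance = 0.3000²/(2·1.5000) = 0.0300 m
human over T_r+T_s: 0.0000·(0.2000+0.2000) = 0.0000 m
C+Z_d+Z_r = 0.0600+0.1000+0.0300 = 0.1900 m
sum ≈ 0.0600+0.0300+0.0000+0.1900 ≈ 0.2800 m = S ✓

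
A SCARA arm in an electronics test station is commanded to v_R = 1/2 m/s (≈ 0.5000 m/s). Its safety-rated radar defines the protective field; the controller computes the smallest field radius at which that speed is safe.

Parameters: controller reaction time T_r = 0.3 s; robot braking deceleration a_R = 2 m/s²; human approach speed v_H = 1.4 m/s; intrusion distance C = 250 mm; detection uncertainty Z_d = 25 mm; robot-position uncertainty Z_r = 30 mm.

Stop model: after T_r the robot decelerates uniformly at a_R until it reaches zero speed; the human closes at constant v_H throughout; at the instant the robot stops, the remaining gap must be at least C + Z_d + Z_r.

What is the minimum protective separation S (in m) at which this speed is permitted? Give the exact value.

S_min = 103/80 m = 1.2875 m

braking lasts T_s = (1/2)/2 = 0.2500 s
reaction-phase robot travel = 0.5000·0.3000 = 0.1500 m
braking distance = 0.5000²/(2·2.0000) = 0.0625 m
human closes 1.4000·0.5500 = 0.7700 m
C+Z_d+Z_r = 0.2500+0.0250+0.0300 = 0.3050 m
S_min ≈ 0.1500+0.0625+0.7700+0.3050  ⇒  S_min = 103/80 m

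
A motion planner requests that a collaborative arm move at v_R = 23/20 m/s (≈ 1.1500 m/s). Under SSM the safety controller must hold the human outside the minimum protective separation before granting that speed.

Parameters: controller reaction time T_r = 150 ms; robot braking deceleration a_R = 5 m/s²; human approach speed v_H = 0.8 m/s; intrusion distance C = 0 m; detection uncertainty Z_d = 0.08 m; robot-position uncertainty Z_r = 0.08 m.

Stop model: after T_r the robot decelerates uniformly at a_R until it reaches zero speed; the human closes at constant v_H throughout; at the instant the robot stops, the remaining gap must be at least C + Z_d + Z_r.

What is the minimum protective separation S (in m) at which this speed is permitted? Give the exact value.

braking lasts T_s = (23/20)/5 = 0.2300 s
reaction-phase robot travel = 1.1500·0.1500 = 0.1725 m
robot under decel: 1.1500²/(2·5.0000) = 0.1323 m
person approaches 0.8000·(0.1500+0.2300) = 0.3040 m
C+Z_d+Z_r = 0.0000+0.0800+0.0800 = 0.1600 m
S_min ≈ 0.1725+0.1323+0.3040+0.1600  ⇒  S_min = 123/160 m

S_min = 123/160 m = 0.7688 m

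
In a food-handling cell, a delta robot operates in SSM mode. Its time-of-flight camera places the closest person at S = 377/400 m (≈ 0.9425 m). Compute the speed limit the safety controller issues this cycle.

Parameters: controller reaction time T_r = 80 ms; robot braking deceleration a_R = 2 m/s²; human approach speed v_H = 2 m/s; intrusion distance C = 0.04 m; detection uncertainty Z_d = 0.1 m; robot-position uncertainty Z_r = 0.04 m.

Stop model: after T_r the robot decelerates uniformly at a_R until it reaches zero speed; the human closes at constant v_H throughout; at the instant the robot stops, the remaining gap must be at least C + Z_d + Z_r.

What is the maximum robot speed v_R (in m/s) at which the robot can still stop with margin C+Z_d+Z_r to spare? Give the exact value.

v_R_max = 1/2 m/s = 0.5000 m/s

at the boundary: (1/4)·v² + (27/25)·v + (-241/400) = 0
  disc = (27/25)² − 4·(1/4)·(-241/400) = 17689/10000 ; √disc = 133/100
  v_R = (−(27/25) + 133/100) / (2·(1/4)) = 1/2 m/s
check:
stop time T_s = (1/2)/2 = 0.2500 s
robot in T_r: 0.5000·0.0800 = 0.0400 m
robot under decel: 0.5000²/(2·2.0000) = 0.0625 m
person approaches 2.0000·(0.0800+0.2500) = 0.6600 m
margins: 0.0400+0.1000+0.0400 = 0.1800 m
sum ≈ 0.0400+0.0625+0.6600+0.1800 ≈ 0.9425 m = S ✓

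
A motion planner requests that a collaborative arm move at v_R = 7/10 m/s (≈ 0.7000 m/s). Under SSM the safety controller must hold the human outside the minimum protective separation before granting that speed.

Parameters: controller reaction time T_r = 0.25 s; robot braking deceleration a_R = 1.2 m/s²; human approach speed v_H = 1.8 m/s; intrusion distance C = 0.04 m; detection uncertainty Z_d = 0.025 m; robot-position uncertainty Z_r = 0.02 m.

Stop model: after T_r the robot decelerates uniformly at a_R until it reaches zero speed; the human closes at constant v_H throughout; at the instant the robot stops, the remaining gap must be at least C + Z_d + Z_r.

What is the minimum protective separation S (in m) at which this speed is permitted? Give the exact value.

T_s = v_R/a_R = (7/10)/(6/5) = 0.5833 s
robot in T_r: 0.7000·0.2500 = 0.1750 m
robot under decel: 0.7000²/(2·1.2000) = 0.2042 m
person approaches 1.8000·(0.2500+0.5833) = 1.5000 m
C+Z_d+Z_r = 0.0400+0.0250+0.0200 = 0.0850 m
S_min ≈ 0.1750+0.2042+1.5000+0.0850  ⇒  S_min = 2357/1200 m

S_min = 2357/1200 m = 1.9642 m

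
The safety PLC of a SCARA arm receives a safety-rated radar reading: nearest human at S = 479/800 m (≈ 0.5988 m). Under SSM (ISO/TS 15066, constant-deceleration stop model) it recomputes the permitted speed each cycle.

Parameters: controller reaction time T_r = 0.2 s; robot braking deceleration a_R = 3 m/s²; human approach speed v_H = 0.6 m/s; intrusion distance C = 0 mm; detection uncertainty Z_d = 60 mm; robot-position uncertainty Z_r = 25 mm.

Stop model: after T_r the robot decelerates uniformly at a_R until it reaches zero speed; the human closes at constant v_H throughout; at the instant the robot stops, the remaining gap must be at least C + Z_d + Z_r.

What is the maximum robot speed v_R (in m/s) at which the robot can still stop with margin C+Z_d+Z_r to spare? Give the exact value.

collect terms ⇒ (1/6)·v_R² + (2/5)·v_R + (-63/160) = 0
  disc = (2/5)² − 4·(1/6)·(-63/160) = 169/400 ; √disc = 13/20
  v_R = (−(2/5) + 13/20) / (2·(1/6)) = 3/4 m/s
check:
T_s = v_R/a_R = (3/4)/3 = 0.2500 s
reaction-phase robot travel = 0.7500·0.2000 = 0.1500 m
braking distance = 0.7500²/(2·3.0000) = 0.0938 m
person approaches 0.6000·(0.2000+0.2500) = 0.2700 m
margins: 0.0000+0.0600+0.0250 = 0.0850 m
sum ≈ 0.1500+0.0938+0.2700+0.0850 ≈ 0.5988 m = S ✓

v_R_max = 3/4 m/s = 0.7500 m/s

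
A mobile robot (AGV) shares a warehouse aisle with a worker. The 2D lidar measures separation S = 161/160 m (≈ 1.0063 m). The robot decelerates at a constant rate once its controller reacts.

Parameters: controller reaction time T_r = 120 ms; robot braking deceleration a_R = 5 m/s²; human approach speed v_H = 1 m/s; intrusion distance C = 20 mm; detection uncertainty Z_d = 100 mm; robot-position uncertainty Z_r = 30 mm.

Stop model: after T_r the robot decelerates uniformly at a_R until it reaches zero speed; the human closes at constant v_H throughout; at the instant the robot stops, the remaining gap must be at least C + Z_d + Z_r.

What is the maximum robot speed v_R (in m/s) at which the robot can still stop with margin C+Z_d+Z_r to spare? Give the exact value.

collect terms ⇒ (1/10)·v_R² + (8/25)·v_R + (-589/800) = 0
  disc = (8/25)² − 4·(1/10)·(-589/800) = 3969/10000 ; √disc = 63/100
  v_R = (−(8/25) + 63/100) / (2·(1/10)) = 31/20 m/s
check:
T_s = v_R/a_R = (31/20)/5 = 0.3100 s
robot in T_r: 1.5500·0.1200 = 0.1860 m
robot covers 1.5500·0.3100 − ½·5.0000·0.3100² = 0.2402 m while stopping
human over T_r+T_s: 1.0000·(0.1200+0.3100) = 0.4300 m
C+Z_d+Z_r = 0.0200+0.1000+0.0300 = 0.1500 m
sum ≈ 0.1860+0.2402+0.4300+0.1500 ≈ 1.0063 m = S ✓

v_R_max = 31/20 m/s = 1.5500 m/s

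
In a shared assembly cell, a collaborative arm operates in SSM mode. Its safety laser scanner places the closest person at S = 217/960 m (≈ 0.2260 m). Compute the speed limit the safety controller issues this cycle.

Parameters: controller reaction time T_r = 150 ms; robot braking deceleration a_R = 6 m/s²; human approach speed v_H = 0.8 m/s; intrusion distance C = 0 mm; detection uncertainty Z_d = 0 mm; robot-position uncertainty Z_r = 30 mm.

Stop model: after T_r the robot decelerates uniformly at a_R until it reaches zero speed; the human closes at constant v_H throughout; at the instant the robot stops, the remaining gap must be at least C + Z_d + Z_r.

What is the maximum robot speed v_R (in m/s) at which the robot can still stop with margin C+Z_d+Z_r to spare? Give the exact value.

collect terms ⇒ (1/12)·v_R² + (17/60)·v_R + (-73/960) = 0
  disc = (17/60)² − 4·(1/12)·(-73/960) = 169/1600 ; √disc = 13/40
  v_R = (−(17/60) + 13/40) / (2·(1/12)) = 1/4 m/s
check:
T_s = v_R/a_R = (1/4)/6 = 0.0417 s
reaction-phase robot travel = 0.2500·0.1500 = 0.0375 m
robot under decel: 0.2500²/(2·6.0000) = 0.0052 m
human closes 0.8000·0.1917 = 0.1533 m
margins: 0.0000+0.0000+0.0300 = 0.0300 m
sum ≈ 0.0375+0.0052+0.1533+0.0300 ≈ 0.2260 m = S ✓

v_R_max = 1/4 m/s = 0.2500 m/s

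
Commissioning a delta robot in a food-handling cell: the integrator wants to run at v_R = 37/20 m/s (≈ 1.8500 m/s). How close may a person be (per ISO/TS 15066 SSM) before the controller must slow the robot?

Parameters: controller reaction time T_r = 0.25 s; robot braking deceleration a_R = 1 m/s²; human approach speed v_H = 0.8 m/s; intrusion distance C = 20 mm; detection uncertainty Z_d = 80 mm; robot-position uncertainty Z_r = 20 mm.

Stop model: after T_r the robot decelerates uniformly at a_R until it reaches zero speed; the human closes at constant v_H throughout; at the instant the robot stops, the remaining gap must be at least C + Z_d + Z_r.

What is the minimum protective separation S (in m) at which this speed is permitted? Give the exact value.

S_min = 3179/800 m = 3.9737 m

braking lasts T_s = (37/20)/1 = 1.8500 s
robot covers v_R·T_r = 1.8500·0.2500 = 0.4625 m before braking
robot covers 1.8500·1.8500 − ½·1.0000·1.8500² = 1.7112 m while stopping
human over T_r+T_s: 0.8000·(0.2500+1.8500) = 1.6800 m
margins: 0.0200+0.0800+0.0200 = 0.1200 m
S_min ≈ 0.4625+1.7112+1.6800+0.1200  ⇒  S_min = 3179/800 m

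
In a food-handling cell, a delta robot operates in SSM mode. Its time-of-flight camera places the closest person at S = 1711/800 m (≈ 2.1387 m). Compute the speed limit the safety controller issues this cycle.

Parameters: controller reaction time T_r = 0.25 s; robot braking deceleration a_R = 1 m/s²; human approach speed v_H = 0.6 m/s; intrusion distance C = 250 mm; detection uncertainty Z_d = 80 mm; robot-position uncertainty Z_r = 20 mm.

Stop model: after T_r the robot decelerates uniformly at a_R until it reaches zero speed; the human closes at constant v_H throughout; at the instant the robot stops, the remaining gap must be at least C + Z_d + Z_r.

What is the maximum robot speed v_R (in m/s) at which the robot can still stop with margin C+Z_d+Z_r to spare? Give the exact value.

quadratic (1/2)·v² + (17/20)·v + (-1311/800) = 0
  disc = (17/20)² − 4·(1/2)·(-1311/800) = 4 ; √disc = 2
  v_R = (−(17/20) + 2) / (2·(1/2)) = 23/20 m/s
check:
T_s = v_R/a_R = (23/20)/1 = 1.1500 s
robot in T_r: 1.1500·0.2500 = 0.2875 m
braking distance = 1.1500²/(2·1.0000) = 0.6613 m
human over T_r+T_s: 0.6000·(0.2500+1.1500) = 0.8400 m
residual clearance needed = 0.2500+0.0800+0.0200 = 0.3500 m
sum ≈ 0.2875+0.6613+0.8400+0.3500 ≈ 2.1387 m = S ✓

v_R_max = 23/20 m/s = 1.1500 m/s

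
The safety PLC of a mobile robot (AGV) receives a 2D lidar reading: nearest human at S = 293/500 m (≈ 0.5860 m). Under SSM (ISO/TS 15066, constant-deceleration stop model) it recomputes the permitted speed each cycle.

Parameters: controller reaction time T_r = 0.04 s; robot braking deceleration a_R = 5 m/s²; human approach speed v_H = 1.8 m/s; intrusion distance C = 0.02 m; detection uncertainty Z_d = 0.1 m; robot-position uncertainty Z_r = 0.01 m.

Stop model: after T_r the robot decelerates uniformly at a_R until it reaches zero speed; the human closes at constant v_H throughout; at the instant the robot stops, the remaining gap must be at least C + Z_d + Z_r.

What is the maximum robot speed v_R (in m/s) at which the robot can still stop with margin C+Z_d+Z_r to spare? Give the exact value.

v_R_max = 4/5 m/s = 0.8000 m/s

collect terms ⇒ (1/10)·v_R² + (2/5)·v_R + (-48/125) = 0
  disc = (2/5)² − 4·(1/10)·(-48/125) = 196/625 ; √disc = 14/25
  v_R = (−(2/5) + 14/25) / (2·(1/10)) = 4/5 m/s
check:
T_s = v_R/a_R = (4/5)/5 = 0.1600 s
robot covers v_R·T_r = 0.8000·0.0400 = 0.0320 m before braking
braking distance = 0.8000²/(2·5.0000) = 0.0640 m
person approaches 1.8000·(0.0400+0.1600) = 0.3600 m
residual clearance needed = 0.0200+0.1000+0.0100 = 0.1300 m
sum ≈ 0.0320+0.0640+0.3600+0.1300 ≈ 0.5860 m = S ✓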